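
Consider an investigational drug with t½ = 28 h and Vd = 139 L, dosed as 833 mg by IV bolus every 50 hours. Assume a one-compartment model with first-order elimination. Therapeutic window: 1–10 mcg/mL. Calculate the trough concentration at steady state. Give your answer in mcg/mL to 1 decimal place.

Over one 50-h interval, 50/28 ≈ 1.7857 half-lives elapse, leaving f ≈ 0.2900 of each dose.
Each bolus raises the concentration by D/Vd = 833/139 ≈ 5.993 mcg/mL.
Steady-state trough Cmin,ss = C₀·f/(1−f) ≈ 5.993 × 0.2900/0.7100 ≈ 2.448 mcg/mL.
Trough 2.4 mcg/mL vs MEC 1 mcg/mL: adequate.

2.4 mcg/mL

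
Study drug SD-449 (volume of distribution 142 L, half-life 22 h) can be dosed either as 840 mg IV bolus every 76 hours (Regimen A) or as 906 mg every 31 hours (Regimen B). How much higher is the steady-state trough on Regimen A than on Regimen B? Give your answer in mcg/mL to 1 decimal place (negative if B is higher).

-3.3 mcg/mL

Regimen A: f = (1/2)^(76/22) ≈ 0.0912; Cmin,ss = (840/142)·f/(1−f) ≈ 0.594 mcg/mL.
Regimen B: f = (1/2)^(31/22) ≈ 0.3765; Cmin,ss = (906/142)·f/(1−f) ≈ 3.853 mcg/mL.
Difference ≈ 0.594 − 3.853 ≈ -3.259 mcg/mL.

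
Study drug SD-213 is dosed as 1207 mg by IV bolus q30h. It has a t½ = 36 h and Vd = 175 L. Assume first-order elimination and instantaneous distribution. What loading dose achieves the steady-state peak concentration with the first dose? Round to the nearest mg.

f = (1/2)^(30/36) ≈ 0.561231; accumulation ratio R = 1/(1−f) ≈ 2.27910.
Loading dose to hit Cmax,ss on first dose: D_load = D_maint·R ≈ 1207 × 2.27910 ≈ 2750.87 mg.

2751 mg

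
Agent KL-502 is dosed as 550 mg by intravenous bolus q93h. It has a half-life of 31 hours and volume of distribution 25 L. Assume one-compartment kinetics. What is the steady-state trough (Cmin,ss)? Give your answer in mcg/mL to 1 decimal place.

3.1 mcg/mL

The dosing interval is 3 half-lives, so f = 2^(−3) = 0.125.
Accumulation ratio R = 1/(1 − f) = 1/0.875 = 8/7.
Single-dose peak C₀ = D/Vd = 550/25 = 22 mcg/mL.
Steady-state peak Cmax,ss = C₀·R = 22 × 8/7 ≈ 25.143 mcg/mL.
Steady-state trough Cmin,ss = Cmax,ss·f ≈ 25.143 × 0.125 ≈ 3.143 mcg/mL.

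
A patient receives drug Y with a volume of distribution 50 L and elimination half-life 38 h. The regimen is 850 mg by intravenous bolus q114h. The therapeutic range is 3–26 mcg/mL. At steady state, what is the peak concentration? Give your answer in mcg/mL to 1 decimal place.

τ = 114 h = 3 half-lives, so f = (1/2)^3 = 0.125.
At steady state, R = 1/(1 − 0.125) = 8/7.
Single-dose peak C₀ = D/Vd = 850/50 = 17 mcg/mL.
Steady-state peak Cmax,ss = C₀·R = 17 × 8/7 ≈ 19.429 mcg/mL.
Peak 19.4 mcg/mL vs MTC 26 mcg/mL: below toxic threshold.

19.4 mcg/mL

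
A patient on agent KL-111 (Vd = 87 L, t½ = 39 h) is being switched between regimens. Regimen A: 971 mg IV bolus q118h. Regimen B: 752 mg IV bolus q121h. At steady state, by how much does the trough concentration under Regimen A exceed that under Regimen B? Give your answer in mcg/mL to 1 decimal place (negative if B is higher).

0.4 mcg/mL

Regimen A: f = (1/2)^(118/39) ≈ 0.1228; Cmin,ss = (971/87)·f/(1−f) ≈ 1.562 mcg/mL.
Regimen B: f = (1/2)^(121/39) ≈ 0.1164; Cmin,ss = (752/87)·f/(1−f) ≈ 1.139 mcg/mL.
Difference ≈ 1.562 − 1.139 ≈ 0.423 mcg/mL.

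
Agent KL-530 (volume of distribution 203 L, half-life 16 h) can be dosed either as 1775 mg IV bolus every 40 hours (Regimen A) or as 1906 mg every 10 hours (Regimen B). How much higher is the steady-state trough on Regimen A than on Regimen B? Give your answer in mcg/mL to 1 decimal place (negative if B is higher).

-15.4 mcg/mL

Regimen A: f = (1/2)^(40/16) ≈ 0.1768; Cmin,ss = (1775/203)·f/(1−f) ≈ 1.878 mcg/mL.
Regimen B: f = (1/2)^(10/16) ≈ 0.6484; Cmin,ss = (1906/203)·f/(1−f) ≈ 17.315 mcg/mL.
Difference ≈ 1.878 − 17.315 ≈ -15.437 mcg/mL.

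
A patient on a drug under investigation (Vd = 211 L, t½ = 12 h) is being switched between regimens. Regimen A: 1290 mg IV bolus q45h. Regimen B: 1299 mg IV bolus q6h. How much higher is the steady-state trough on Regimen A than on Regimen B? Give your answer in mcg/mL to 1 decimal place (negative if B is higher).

-14.4 mcg/mL

Regimen A: f = (1/2)^(45/12) ≈ 0.0743; Cmin,ss = (1290/211)·f/(1−f) ≈ 0.491 mcg/mL.
Regimen B: f = (1/2)^(6/12) ≈ 0.7071; Cmin,ss = (1299/211)·f/(1−f) ≈ 14.862 mcg/mL.
Difference ≈ 0.491 − 14.862 ≈ -14.371 mcg/mL.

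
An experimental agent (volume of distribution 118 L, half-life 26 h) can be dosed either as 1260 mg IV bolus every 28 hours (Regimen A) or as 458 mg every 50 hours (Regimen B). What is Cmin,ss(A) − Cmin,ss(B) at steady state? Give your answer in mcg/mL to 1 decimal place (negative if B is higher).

Regimen A: f = (1/2)^(28/26) ≈ 0.4740; Cmin,ss = (1260/118)·f/(1−f) ≈ 9.622 mcg/mL.
Regimen B: f = (1/2)^(50/26) ≈ 0.2637; Cmin,ss = (458/118)·f/(1−f) ≈ 1.390 mcg/mL.
Difference ≈ 9.622 − 1.390 ≈ 8.232 mcg/mL.

8.2 mcg/mL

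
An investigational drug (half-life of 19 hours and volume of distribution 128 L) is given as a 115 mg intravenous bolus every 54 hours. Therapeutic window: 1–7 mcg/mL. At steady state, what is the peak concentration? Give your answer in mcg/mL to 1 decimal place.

1.0 mcg/mL

Over one 54-h interval, 54/19 ≈ 2.8421 half-lives elapse, leaving f ≈ 0.1395 of each dose.
At steady state, accumulation factor R = 1/(1 − e^(−kτ)) ≈ 1.1621.
Each bolus raises the concentration by D/Vd = 115/128 ≈ 0.898 mcg/mL.
Steady-state peak Cmax,ss = C₀·R ≈ 0.898 × 1.1621 ≈ 1.044 mcg/mL.
Peak 1.0 mcg/mL vs MTC 7 mcg/mL: below toxic threshold.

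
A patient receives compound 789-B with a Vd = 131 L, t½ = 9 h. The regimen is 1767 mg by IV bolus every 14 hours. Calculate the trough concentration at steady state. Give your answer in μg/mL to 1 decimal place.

7.0 μg/mL

τ/t½ = 14/9 ≈ 1.5556, so fraction remaining f = (1/2)^(14/9) ≈ 0.3402.
Single-dose peak C₀ = D/Vd = 1767/131 ≈ 13.489 μg/mL.
Steady-state trough Cmin,ss = C₀·f/(1−f) ≈ 13.489 × 0.3402/0.6598 ≈ 6.955 μg/mL.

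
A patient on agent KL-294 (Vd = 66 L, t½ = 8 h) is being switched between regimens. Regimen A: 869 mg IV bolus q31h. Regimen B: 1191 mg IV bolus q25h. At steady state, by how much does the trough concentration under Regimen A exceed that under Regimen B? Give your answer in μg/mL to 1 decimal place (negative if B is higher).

Regimen A: f = (1/2)^(31/8) ≈ 0.0682; Cmin,ss = (869/66)·f/(1−f) ≈ 0.964 μg/mL.
Regimen B: f = (1/2)^(25/8) ≈ 0.1146; Cmin,ss = (1191/66)·f/(1−f) ≈ 2.336 μg/mL.
Difference ≈ 0.964 − 2.336 ≈ -1.372 μg/mL.

-1.4 μg/mL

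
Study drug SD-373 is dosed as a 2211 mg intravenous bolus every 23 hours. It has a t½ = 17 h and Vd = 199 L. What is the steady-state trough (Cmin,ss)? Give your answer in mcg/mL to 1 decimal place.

Over one 23-h interval, 23/17 ≈ 1.3529 half-lives elapse, leaving f ≈ 0.3915 of each dose.
Accumulation ratio R = 1/(1 − f) ≈ 1/0.6085 ≈ 1.6434.
Each bolus raises the concentration by D/Vd = 2211/199 ≈ 11.111 mcg/mL.
Steady-state peak Cmax,ss = C₀·R ≈ 11.111 × 1.6434 ≈ 18.260 mcg/mL.
One interval later, Cmin,ss = Cmax,ss·e^(−kτ) ≈ 18.260 × 0.3915 ≈ 7.149 mcg/mL.

7.1 mcg/mL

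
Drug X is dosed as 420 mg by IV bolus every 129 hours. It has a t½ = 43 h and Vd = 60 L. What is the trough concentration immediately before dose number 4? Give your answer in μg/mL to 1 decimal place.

f = (1/2)^(τ/t½) = (1/2)^(129/43) ≈ 0.1250.
C₀ = D/Vd = 420/60 ≈ 7.000 μg/mL.
Before the 4th dose, 3 doses have been given. Superposition: Cmin = C₀·(f + f² + … + f^3).
≈ 7.000 × (0.1250 + 0.0156 + 0.0020) ≈ 7.000 × 0.1426 ≈ 0.998 μg/mL.

1.0 μg/mL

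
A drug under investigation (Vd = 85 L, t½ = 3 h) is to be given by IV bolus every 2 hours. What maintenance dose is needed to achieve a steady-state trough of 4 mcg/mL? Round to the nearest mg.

τ/t½ = 2/3 ≈ 0.66667, so f = (1/2)^(2/3) ≈ 0.629961.
Cmin,ss = (D/Vd)·f/(1−f), so D = Cmin,ss·Vd·(1−f)/f.
D = 4 × 85 × (1−f)/f ≈ 4 × 85 × 0.58740 ≈ 199.72 mg.

200 mg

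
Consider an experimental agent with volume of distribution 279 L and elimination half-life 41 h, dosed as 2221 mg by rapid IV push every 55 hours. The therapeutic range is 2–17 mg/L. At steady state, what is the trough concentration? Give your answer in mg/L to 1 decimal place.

τ/t½ = 55/41 ≈ 1.3415, so fraction remaining f = (1/2)^(55/41) ≈ 0.3946.
Single-dose peak C₀ = D/Vd = 2221/279 ≈ 7.961 mg/L.
Steady-state trough Cmin,ss = C₀·f/(1−f) ≈ 7.961 × 0.3946/0.6054 ≈ 5.189 mg/L.
Trough 5.2 mg/L vs MEC 2 mg/L: adequate.

5.2 mg/L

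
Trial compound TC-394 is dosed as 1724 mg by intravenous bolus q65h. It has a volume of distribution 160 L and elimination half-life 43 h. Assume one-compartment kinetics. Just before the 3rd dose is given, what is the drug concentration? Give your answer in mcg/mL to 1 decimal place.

f = (1/2)^(τ/t½) = (1/2)^(65/43) ≈ 0.3507.
C₀ = D/Vd = 1724/160 ≈ 10.775 mcg/mL.
Before the 3rd dose, 2 doses have been given. Superposition: Cmin = C₀·(f + f²).
≈ 10.775 × (0.3507 + 0.1230) ≈ 10.775 × 0.4737 ≈ 5.104 mcg/mL.

5.1 mcg/mL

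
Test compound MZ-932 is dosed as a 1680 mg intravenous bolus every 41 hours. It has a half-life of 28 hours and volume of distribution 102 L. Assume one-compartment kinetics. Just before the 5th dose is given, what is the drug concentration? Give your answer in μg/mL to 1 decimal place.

9.2 μg/mL

f = (1/2)^(τ/t½) = (1/2)^(41/28) ≈ 0.3624.
C₀ = D/Vd = 1680/102 ≈ 16.471 μg/mL.
Before the 5th dose, 4 doses have been given. Superposition: Cmin = C₀·(f + f² + … + f^4).
≈ 16.471 × (0.3624 + 0.1313 + 0.0476 + 0.0172) ≈ 16.471 × 0.5585 ≈ 9.199 μg/mL.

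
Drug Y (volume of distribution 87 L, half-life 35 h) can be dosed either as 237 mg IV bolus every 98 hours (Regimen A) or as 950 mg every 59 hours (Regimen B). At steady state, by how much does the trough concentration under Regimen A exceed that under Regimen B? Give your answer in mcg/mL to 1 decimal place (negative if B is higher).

Regimen A: f = (1/2)^(98/35) ≈ 0.1436; Cmin,ss = (237/87)·f/(1−f) ≈ 0.457 mcg/mL.
Regimen B: f = (1/2)^(59/35) ≈ 0.3108; Cmin,ss = (950/87)·f/(1−f) ≈ 4.924 mcg/mL.
Difference ≈ 0.457 − 4.924 ≈ -4.467 mcg/mL.

-4.5 mcg/mL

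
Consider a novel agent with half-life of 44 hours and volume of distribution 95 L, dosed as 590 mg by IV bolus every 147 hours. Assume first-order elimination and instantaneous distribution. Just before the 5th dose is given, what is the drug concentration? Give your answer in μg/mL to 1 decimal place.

0.7 μg/mL

f = (1/2)^(τ/t½) = (1/2)^(147/44) ≈ 0.0987.
C₀ = D/Vd = 590/95 ≈ 6.211 μg/mL.
Before the 5th dose, 4 doses have been given. Superposition: Cmin = C₀·(f + f² + … + f^4).
≈ 6.211 × (0.0987 + 0.0097 + 0.0010 + 0.0001) ≈ 6.211 × 0.1095 ≈ 0.680 μg/mL.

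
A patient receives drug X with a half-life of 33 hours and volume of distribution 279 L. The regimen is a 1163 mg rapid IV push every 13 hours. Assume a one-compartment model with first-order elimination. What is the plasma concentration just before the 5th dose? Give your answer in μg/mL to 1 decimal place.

8.8 μg/mL

f = (1/2)^(τ/t½) = (1/2)^(13/33) ≈ 0.7610.
C₀ = D/Vd = 1163/279 ≈ 4.168 μg/mL.
Before the 5th dose, 4 doses have been given. Superposition: Cmin = C₀·(f + f² + … + f^4).
≈ 4.168 × (0.7610 + 0.5791 + 0.4407 + 0.3354) ≈ 4.168 × 2.1162 ≈ 8.820 μg/mL.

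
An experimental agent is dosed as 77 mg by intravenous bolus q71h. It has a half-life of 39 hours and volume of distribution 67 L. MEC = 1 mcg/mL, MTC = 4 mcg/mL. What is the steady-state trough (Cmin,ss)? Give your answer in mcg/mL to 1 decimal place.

k = ln2/t½ = ln2/39 ≈ 0.017773 h⁻¹; fraction remaining f = e^(−kτ) = e^(−0.017773×71) ≈ 0.2831.
Single-dose peak C₀ = D/Vd = 77/67 ≈ 1.149 mcg/mL.
Steady-state trough Cmin,ss = C₀·f/(1−f) ≈ 1.149 × 0.2831/0.7169 ≈ 0.454 mcg/mL.
Trough 0.5 mcg/mL vs MEC 1 mcg/mL: subtherapeutic.

0.5 mcg/mL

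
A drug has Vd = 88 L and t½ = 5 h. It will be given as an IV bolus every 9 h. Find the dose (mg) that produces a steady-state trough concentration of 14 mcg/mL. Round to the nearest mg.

τ/t½ = 9/5 ≈ 1.8, so f = (1/2)^(9/5) ≈ 0.287175.
Cmin,ss = (D/Vd)·f/(1−f), so D = Cmin,ss·Vd·(1−f)/f.
D = 14 × 88 × (1−f)/f ≈ 14 × 88 × 2.48220 ≈ 3058.07 mg.

3058 mg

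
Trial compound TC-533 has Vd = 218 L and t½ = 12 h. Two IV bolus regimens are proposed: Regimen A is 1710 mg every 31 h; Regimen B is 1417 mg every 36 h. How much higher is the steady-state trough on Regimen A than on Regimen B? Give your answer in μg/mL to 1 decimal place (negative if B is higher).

Regimen A: f = (1/2)^(31/12) ≈ 0.1669; Cmin,ss = (1710/218)·f/(1−f) ≈ 1.571 μg/mL.
Regimen B: f = (1/2)^(36/12) ≈ 0.1250; Cmin,ss = (1417/218)·f/(1−f) ≈ 0.929 μg/mL.
Difference ≈ 1.571 − 0.929 ≈ 0.642 μg/mL.

0.6 μg/mL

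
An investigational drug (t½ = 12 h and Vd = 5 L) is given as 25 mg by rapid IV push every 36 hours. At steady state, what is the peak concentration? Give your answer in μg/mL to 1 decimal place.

The dosing interval is 3 half-lives, so f = 2^(−3) = 0.125.
Accumulation ratio R = 1/(1 − f) = 1/0.875 = 8/7.
Single-dose peak C₀ = D/Vd = 25/5 = 5 μg/mL.
Steady-state peak Cmax,ss = C₀·R = 5 × 8/7 ≈ 5.714 μg/mL.

5.7 μg/mL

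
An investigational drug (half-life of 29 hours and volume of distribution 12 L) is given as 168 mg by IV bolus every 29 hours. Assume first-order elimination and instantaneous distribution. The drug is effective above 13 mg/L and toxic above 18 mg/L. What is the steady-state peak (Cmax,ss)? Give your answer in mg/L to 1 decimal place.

τ = 29 h = 1 half-life, so f = (1/2)^1 = 0.5.
Accumulation ratio R = 1/(1 − f) = 1/0.5 = 2/1.
Single-dose peak C₀ = D/Vd = 168/12 = 14 mg/L.
Steady-state peak Cmax,ss = C₀·R = 14 × 2/1 ≈ 28.000 mg/L.
Peak 28.0 mg/L vs MTC 18 mg/L: exceeds toxic threshold.

28.0 mg/L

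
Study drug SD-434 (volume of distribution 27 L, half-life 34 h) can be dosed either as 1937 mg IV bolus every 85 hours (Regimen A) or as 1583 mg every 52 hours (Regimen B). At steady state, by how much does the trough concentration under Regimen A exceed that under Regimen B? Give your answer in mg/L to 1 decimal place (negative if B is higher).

-15.7 mg/L

Regimen A: f = (1/2)^(85/34) ≈ 0.1768; Cmin,ss = (1937/27)·f/(1−f) ≈ 15.408 mg/L.
Regimen B: f = (1/2)^(52/34) ≈ 0.3464; Cmin,ss = (1583/27)·f/(1−f) ≈ 31.073 mg/L.
Difference ≈ 15.408 − 31.073 ≈ -15.665 mg/L.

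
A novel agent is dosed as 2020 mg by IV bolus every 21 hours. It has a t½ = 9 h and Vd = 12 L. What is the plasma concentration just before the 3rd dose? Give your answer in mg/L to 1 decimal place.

f = (1/2)^(τ/t½) = (1/2)^(21/9) ≈ 0.1984.
C₀ = D/Vd = 2020/12 ≈ 168.333 mg/L.
Before the 3rd dose, 2 doses have been given. Superposition: Cmin = C₀·(f + f²).
≈ 168.333 × (0.1984 + 0.0394) ≈ 168.333 × 0.2378 ≈ 40.030 mg/L.

40.0 mg/L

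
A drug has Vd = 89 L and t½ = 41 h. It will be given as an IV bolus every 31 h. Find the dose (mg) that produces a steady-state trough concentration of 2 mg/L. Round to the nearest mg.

τ/t½ = 31/41 ≈ 0.7561, so f = (1/2)^(31/41) ≈ 0.592096.
Cmin,ss = (D/Vd)·f/(1−f), so D = Cmin,ss·Vd·(1−f)/f.
D = 2 × 89 × (1−f)/f ≈ 2 × 89 × 0.68892 ≈ 122.63 mg.

123 mg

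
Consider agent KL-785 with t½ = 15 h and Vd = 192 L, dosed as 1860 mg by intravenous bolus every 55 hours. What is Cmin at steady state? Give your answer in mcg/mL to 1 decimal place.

τ/t½ = 55/15 ≈ 3.6667, so fraction remaining f = (1/2)^(55/15) ≈ 0.0787.
Accumulation ratio R = 1/(1 − f) ≈ 1/0.9213 ≈ 1.0854.
Single-dose peak C₀ = D/Vd = 1860/192 ≈ 9.688 mcg/mL.
Cmax,ss = C₀/(1 − f) ≈ 9.688/0.9213 ≈ 10.516 mcg/mL.
Steady-state trough Cmin,ss = Cmax,ss·f ≈ 10.516 × 0.0787 ≈ 0.828 mcg/mL.

0.8 mcg/mL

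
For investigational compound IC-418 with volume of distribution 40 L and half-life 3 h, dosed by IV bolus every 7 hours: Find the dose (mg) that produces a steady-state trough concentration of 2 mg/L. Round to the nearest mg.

τ/t½ = 7/3 ≈ 2.3333, so f = (1/2)^(7/3) ≈ 0.198425.
Cmin,ss = (D/Vd)·f/(1−f), so D = Cmin,ss·Vd·(1−f)/f.
D = 2 × 40 × (1−f)/f ≈ 2 × 40 × 4.03969 ≈ 323.18 mg.

323 mg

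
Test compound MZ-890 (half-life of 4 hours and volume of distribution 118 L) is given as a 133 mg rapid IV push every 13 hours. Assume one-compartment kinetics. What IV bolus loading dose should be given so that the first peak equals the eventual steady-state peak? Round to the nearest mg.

149 mg

f = (1/2)^(13/4) ≈ 0.105112; accumulation ratio R = 1/(1−f) ≈ 1.11746.
Loading dose to hit Cmax,ss on first dose: D_load = D_maint·R ≈ 133 × 1.11746 ≈ 148.62 mg.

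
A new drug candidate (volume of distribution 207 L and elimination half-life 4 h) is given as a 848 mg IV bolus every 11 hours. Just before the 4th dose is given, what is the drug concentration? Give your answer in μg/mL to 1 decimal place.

0.7 μg/mL

f = (1/2)^(τ/t½) = (1/2)^(11/4) ≈ 0.1487.
C₀ = D/Vd = 848/207 ≈ 4.097 μg/mL.
Before the 4th dose, 3 doses have been given. Superposition: Cmin = C₀·(f + f² + … + f^3).
≈ 4.097 × (0.1487 + 0.0221 + 0.0033) ≈ 4.097 × 0.1741 ≈ 0.713 μg/mL.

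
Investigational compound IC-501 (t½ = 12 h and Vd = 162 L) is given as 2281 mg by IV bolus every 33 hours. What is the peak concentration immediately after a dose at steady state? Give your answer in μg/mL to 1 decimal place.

τ/t½ = 33/12 ≈ 2.75, so fraction remaining f = (1/2)^(33/12) ≈ 0.1487.
At steady state, accumulation factor R = 1/(1 − e^(−kτ)) ≈ 1.1747.
Each bolus raises the concentration by D/Vd = 2281/162 ≈ 14.080 μg/mL.
Cmax,ss = C₀/(1 − f) ≈ 14.080/0.8513 ≈ 16.539 μg/mL.

16.5 μg/mL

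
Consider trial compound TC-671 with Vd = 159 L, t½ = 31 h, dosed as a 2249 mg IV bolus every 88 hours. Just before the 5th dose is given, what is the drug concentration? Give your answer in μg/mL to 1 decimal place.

2.3 μg/mL

f = (1/2)^(τ/t½) = (1/2)^(88/31) ≈ 0.1398.
C₀ = D/Vd = 2249/159 ≈ 14.145 μg/mL.
Before the 5th dose, 4 doses have been given. Superposition: Cmin = C₀·(f + f² + … + f^4).
≈ 14.145 × (0.1398 + 0.0195 + 0.0027 + 0.0004) ≈ 14.145 × 0.1624 ≈ 2.297 μg/mL.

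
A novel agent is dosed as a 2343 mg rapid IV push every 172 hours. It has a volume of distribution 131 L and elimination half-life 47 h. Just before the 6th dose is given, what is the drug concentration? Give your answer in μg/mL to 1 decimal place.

f = (1/2)^(τ/t½) = (1/2)^(172/47) ≈ 0.0791.
C₀ = D/Vd = 2343/131 ≈ 17.885 μg/mL.
Before the 6th dose, 5 doses have been given. Superposition: Cmin = C₀·(f + f² + … + f^5).
≈ 17.885 × (0.0791 + 0.0063 + 0.0005 + 0.0000 + 0.0000) ≈ 17.885 × 0.0859 ≈ 1.536 μg/mL.

1.5 μg/mL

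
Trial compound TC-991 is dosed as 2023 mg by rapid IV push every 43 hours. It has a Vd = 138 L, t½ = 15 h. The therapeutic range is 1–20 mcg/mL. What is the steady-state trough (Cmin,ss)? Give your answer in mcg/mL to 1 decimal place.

2.3 mcg/mL

τ/t½ = 43/15 ≈ 2.8667, so fraction remaining f = (1/2)^(43/15) ≈ 0.1371.
Each bolus raises the concentration by D/Vd = 2023/138 ≈ 14.659 mcg/mL.
Steady-state trough Cmin,ss = C₀·f/(1−f) ≈ 14.659 × 0.1371/0.8629 ≈ 2.329 mcg/mL.
Trough 2.3 mcg/mL vs MEC 1 mcg/mL: adequate.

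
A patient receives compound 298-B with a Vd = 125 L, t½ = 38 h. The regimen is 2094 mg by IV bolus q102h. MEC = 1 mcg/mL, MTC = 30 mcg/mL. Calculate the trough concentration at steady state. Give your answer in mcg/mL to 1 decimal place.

k = ln2/t½ = ln2/38 ≈ 0.018241 h⁻¹; fraction remaining f = e^(−kτ) = e^(−0.018241×102) ≈ 0.1556.
At steady state, accumulation factor R = 1/(1 − e^(−kτ)) ≈ 1.1843.
Each bolus raises the concentration by D/Vd = 2094/125 ≈ 16.752 mcg/mL.
Cmax,ss = C₀/(1 − f) ≈ 16.752/0.8444 ≈ 19.839 mcg/mL.
Steady-state trough Cmin,ss = Cmax,ss·f ≈ 19.839 × 0.1556 ≈ 3.087 mcg/mL.
Trough 3.1 mcg/mL vs MEC 1 mcg/mL: adequate.

3.1 mcg/mL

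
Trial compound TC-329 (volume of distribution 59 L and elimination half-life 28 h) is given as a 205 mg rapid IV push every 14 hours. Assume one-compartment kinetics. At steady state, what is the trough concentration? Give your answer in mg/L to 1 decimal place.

8.4 mg/L

k = ln2/t½ = ln2/28 ≈ 0.024755 h⁻¹; fraction remaining f = e^(−kτ) = e^(−0.024755×14) ≈ 0.7071.
Each bolus raises the concentration by D/Vd = 205/59 ≈ 3.475 mg/L.
Steady-state trough Cmin,ss = C₀·f/(1−f) ≈ 3.475 × 0.7071/0.2929 ≈ 8.389 mg/L.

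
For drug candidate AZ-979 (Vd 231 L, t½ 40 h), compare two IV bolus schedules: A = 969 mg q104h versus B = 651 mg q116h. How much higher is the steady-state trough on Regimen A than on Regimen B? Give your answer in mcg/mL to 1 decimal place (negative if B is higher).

Regimen A: f = (1/2)^(104/40) ≈ 0.1649; Cmin,ss = (969/231)·f/(1−f) ≈ 0.828 mcg/mL.
Regimen B: f = (1/2)^(116/40) ≈ 0.1340; Cmin,ss = (651/231)·f/(1−f) ≈ 0.436 mcg/mL.
Difference ≈ 0.828 − 0.436 ≈ 0.392 mcg/mL.

0.4 mcg/mL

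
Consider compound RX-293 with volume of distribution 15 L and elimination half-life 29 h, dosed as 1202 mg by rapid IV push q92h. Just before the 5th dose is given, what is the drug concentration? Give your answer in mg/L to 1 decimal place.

10.0 mg/L

f = (1/2)^(τ/t½) = (1/2)^(92/29) ≈ 0.1109.
C₀ = D/Vd = 1202/15 ≈ 80.133 mg/L.
Before the 5th dose, 4 doses have been given. Superposition: Cmin = C₀·(f + f² + … + f^4).
≈ 80.133 × (0.1109 + 0.0123 + 0.0014 + 0.0002) ≈ 80.133 × 0.1248 ≈ 10.001 mg/L.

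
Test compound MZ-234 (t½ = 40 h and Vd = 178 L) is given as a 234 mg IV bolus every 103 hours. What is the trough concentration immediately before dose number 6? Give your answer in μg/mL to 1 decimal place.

0.3 μg/mL

f = (1/2)^(τ/t½) = (1/2)^(103/40) ≈ 0.1678.
C₀ = D/Vd = 234/178 ≈ 1.315 μg/mL.
Before the 6th dose, 5 doses have been given. Superposition: Cmin = C₀·(f + f² + … + f^5).
≈ 1.315 × (0.1678 + 0.0282 + 0.0047 + 0.0008 + 0.0001) ≈ 1.315 × 0.2016 ≈ 0.265 μg/mL.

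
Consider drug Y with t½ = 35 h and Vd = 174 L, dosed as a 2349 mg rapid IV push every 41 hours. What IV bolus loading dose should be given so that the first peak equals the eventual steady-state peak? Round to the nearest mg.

4225 mg

f = (1/2)^(41/35) ≈ 0.443981; accumulation ratio R = 1/(1−f) ≈ 1.79850.
Loading dose to hit Cmax,ss on first dose: D_load = D_maint·R ≈ 2349 × 1.79850 ≈ 4224.68 mg.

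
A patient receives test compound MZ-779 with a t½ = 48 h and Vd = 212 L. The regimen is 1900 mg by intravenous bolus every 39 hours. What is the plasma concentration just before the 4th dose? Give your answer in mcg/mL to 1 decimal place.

f = (1/2)^(τ/t½) = (1/2)^(39/48) ≈ 0.5694.
C₀ = D/Vd = 1900/212 ≈ 8.962 mcg/mL.
Before the 4th dose, 3 doses have been given. Superposition: Cmin = C₀·(f + f² + … + f^3).
≈ 8.962 × (0.5694 + 0.3242 + 0.1846) ≈ 8.962 × 1.0782 ≈ 9.663 mcg/mL.

9.7 mcg/mL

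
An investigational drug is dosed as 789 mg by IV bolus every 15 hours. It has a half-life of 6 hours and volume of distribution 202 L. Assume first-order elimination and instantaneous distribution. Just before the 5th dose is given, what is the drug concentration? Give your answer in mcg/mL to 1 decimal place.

f = (1/2)^(τ/t½) = (1/2)^(15/6) ≈ 0.1768.
C₀ = D/Vd = 789/202 ≈ 3.906 mcg/mL.
Before the 5th dose, 4 doses have been given. Superposition: Cmin = C₀·(f + f² + … + f^4).
≈ 3.906 × (0.1768 + 0.0313 + 0.0055 + 0.0010) ≈ 3.906 × 0.2146 ≈ 0.838 mcg/mL.

0.8 mcg/mL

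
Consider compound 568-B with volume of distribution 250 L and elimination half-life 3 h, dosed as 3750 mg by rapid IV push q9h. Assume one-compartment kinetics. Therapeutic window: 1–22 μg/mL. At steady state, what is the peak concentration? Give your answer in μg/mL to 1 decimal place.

17.1 μg/mL

τ = 9 h = 3 half-lives, so f = (1/2)^3 = 0.125.
At steady state, R = 1/(1 − 0.125) = 8/7.
Single-dose peak C₀ = D/Vd = 3750/250 = 15 μg/mL.
Steady-state peak Cmax,ss = C₀·R = 15 × 8/7 ≈ 17.143 μg/mL.
Peak 17.1 μg/mL vs MTC 22 μg/mL: below toxic threshold.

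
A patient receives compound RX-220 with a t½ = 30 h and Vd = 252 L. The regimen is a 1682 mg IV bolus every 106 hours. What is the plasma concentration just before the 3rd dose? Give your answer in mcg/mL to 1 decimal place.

f = (1/2)^(τ/t½) = (1/2)^(106/30) ≈ 0.0864.
C₀ = D/Vd = 1682/252 ≈ 6.675 mcg/mL.
Before the 3rd dose, 2 doses have been given. Superposition: Cmin = C₀·(f + f²).
≈ 6.675 × (0.0864 + 0.0075) ≈ 6.675 × 0.0939 ≈ 0.627 mcg/mL.

0.6 mcg/mL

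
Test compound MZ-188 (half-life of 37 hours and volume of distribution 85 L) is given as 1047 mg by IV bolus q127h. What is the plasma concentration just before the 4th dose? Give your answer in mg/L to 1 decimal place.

f = (1/2)^(τ/t½) = (1/2)^(127/37) ≈ 0.0926.
C₀ = D/Vd = 1047/85 ≈ 12.318 mg/L.
Before the 4th dose, 3 doses have been given. Superposition: Cmin = C₀·(f + f² + … + f^3).
≈ 12.318 × (0.0926 + 0.0086 + 0.0008) ≈ 12.318 × 0.1020 ≈ 1.256 mg/L.

1.3 mg/L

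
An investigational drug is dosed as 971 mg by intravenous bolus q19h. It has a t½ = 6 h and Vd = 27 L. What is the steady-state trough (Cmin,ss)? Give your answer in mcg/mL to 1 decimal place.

τ/t½ = 19/6 ≈ 3.1667, so fraction remaining f = (1/2)^(19/6) ≈ 0.1114.
Single-dose peak C₀ = D/Vd = 971/27 ≈ 35.963 mcg/mL.
Steady-state trough Cmin,ss = C₀·f/(1−f) ≈ 35.963 × 0.1114/0.8886 ≈ 4.509 mcg/mL.

4.5 mcg/mL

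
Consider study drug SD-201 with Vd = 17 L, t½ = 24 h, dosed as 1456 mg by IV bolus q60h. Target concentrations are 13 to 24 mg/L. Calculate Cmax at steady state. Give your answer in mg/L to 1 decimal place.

k = ln2/t½ = ln2/24 ≈ 0.028881 h⁻¹; fraction remaining f = e^(−kτ) = e^(−0.028881×60) ≈ 0.1768.
At steady state, accumulation factor R = 1/(1 − e^(−kτ)) ≈ 1.2148.
Single-dose peak C₀ = D/Vd = 1456/17 ≈ 85.647 mg/L.
Cmax,ss = C₀/(1 − f) ≈ 85.647/0.8232 ≈ 104.042 mg/L.
Peak 104.0 mg/L vs MTC 24 mg/L: exceeds toxic threshold.

104.0 mg/L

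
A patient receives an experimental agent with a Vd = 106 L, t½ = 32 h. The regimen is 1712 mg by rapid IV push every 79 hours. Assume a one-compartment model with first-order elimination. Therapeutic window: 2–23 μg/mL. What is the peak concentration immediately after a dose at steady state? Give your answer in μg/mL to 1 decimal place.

19.7 μg/mL

Over one 79-h interval, 79/32 ≈ 2.4688 half-lives elapse, leaving f ≈ 0.1806 of each dose.
At steady state, accumulation factor R = 1/(1 − e^(−kτ)) ≈ 1.2204.
Each bolus raises the concentration by D/Vd = 1712/106 ≈ 16.151 μg/mL.
Steady-state peak Cmax,ss = C₀·R ≈ 16.151 × 1.2204 ≈ 19.711 μg/mL.
Peak 19.7 μg/mL vs MTC 23 μg/mL: below toxic threshold.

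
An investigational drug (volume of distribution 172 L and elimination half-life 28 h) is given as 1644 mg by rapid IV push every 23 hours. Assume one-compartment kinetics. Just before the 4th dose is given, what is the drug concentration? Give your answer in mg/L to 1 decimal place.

f = (1/2)^(τ/t½) = (1/2)^(23/28) ≈ 0.5659.
C₀ = D/Vd = 1644/172 ≈ 9.558 mg/L.
Before the 4th dose, 3 doses have been given. Superposition: Cmin = C₀·(f + f² + … + f^3).
≈ 9.558 × (0.5659 + 0.3202 + 0.1812) ≈ 9.558 × 1.0673 ≈ 10.201 mg/L.

10.2 mg/L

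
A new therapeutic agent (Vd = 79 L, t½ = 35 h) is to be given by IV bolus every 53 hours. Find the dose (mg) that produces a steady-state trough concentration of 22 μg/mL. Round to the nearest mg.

τ/t½ = 53/35 ≈ 1.5143, so f = (1/2)^(53/35) ≈ 0.350070.
Cmin,ss = (D/Vd)·f/(1−f), so D = Cmin,ss·Vd·(1−f)/f.
D = 22 × 79 × (1−f)/f ≈ 22 × 79 × 1.85657 ≈ 3226.72 mg.

3227 mg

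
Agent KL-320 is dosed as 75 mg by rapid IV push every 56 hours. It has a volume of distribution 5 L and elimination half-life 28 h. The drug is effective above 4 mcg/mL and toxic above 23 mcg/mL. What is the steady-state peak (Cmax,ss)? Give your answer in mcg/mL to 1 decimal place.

The dosing interval is 2 half-lives, so f = 2^(−2) = 0.25.
Accumulation ratio R = 1/(1 − f) = 1/0.75 = 4/3.
Single-dose peak C₀ = D/Vd = 75/5 = 15 mcg/mL.
Steady-state peak Cmax,ss = C₀·R = 15 × 4/3 ≈ 20.000 mcg/mL.
Peak 20.0 mcg/mL vs MTC 23 mcg/mL: below toxic threshold.

20.0 mcg/mL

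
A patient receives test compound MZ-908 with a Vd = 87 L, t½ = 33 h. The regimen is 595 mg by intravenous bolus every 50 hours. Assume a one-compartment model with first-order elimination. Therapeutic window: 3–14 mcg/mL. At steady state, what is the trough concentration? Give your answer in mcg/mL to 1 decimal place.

τ/t½ = 50/33 ≈ 1.5152, so fraction remaining f = (1/2)^(50/33) ≈ 0.3499.
At steady state, accumulation factor R = 1/(1 − e^(−kτ)) ≈ 1.5382.
Each bolus raises the concentration by D/Vd = 595/87 ≈ 6.839 mcg/mL.
Steady-state peak Cmax,ss = C₀·R ≈ 6.839 × 1.5382 ≈ 10.520 mcg/mL.
Steady-state trough Cmin,ss = Cmax,ss·f ≈ 10.520 × 0.3499 ≈ 3.681 mcg/mL.
Trough 3.7 mcg/mL vs MEC 3 mcg/mL: adequate.

3.7 mcg/mL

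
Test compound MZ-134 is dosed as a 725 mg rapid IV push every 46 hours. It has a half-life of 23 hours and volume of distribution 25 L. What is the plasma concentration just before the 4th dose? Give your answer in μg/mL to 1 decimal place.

f = (1/2)^(τ/t½) = (1/2)^(46/23) ≈ 0.2500.
C₀ = D/Vd = 725/25 ≈ 29.000 μg/mL.
Before the 4th dose, 3 doses have been given. Superposition: Cmin = C₀·(f + f² + … + f^3).
≈ 29.000 × (0.2500 + 0.0625 + 0.0156) ≈ 29.000 × 0.3281 ≈ 9.515 μg/mL.

9.5 μg/mL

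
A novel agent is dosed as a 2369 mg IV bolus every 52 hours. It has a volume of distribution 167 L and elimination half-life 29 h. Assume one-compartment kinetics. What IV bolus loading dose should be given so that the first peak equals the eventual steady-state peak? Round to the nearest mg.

3330 mg

f = (1/2)^(52/29) ≈ 0.288551; accumulation ratio R = 1/(1−f) ≈ 1.40558.
Loading dose to hit Cmax,ss on first dose: D_load = D_maint·R ≈ 2369 × 1.40558 ≈ 3329.82 mg.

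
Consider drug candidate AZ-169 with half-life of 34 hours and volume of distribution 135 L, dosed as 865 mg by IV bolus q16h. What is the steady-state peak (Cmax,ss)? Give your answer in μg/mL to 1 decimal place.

23.0 μg/mL

Over one 16-h interval, 16/34 ≈ 0.47059 half-lives elapse, leaving f ≈ 0.7217 of each dose.
Accumulation ratio R = 1/(1 − f) ≈ 1/0.2783 ≈ 3.5932.
Each bolus raises the concentration by D/Vd = 865/135 ≈ 6.407 μg/mL.
Cmax,ss = C₀/(1 − f) ≈ 6.407/0.2783 ≈ 23.022 μg/mL.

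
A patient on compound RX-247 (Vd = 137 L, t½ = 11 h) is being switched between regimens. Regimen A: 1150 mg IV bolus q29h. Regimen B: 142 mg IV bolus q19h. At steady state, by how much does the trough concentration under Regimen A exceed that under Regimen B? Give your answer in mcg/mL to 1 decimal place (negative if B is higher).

Regimen A: f = (1/2)^(29/11) ≈ 0.1608; Cmin,ss = (1150/137)·f/(1−f) ≈ 1.608 mcg/mL.
Regimen B: f = (1/2)^(19/11) ≈ 0.3020; Cmin,ss = (142/137)·f/(1−f) ≈ 0.448 mcg/mL.
Difference ≈ 1.608 − 0.448 ≈ 1.160 mcg/mL.

1.2 mcg/mL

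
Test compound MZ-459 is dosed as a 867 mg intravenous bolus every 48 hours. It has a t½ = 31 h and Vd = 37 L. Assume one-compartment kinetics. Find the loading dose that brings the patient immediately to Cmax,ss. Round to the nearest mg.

f = (1/2)^(48/31) ≈ 0.341892; accumulation ratio R = 1/(1−f) ≈ 1.51951.
Loading dose to hit Cmax,ss on first dose: D_load = D_maint·R ≈ 867 × 1.51951 ≈ 1317.42 mg.

1317 mg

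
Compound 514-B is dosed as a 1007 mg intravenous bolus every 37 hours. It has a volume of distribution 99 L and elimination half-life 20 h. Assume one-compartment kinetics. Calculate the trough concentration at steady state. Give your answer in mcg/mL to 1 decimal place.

k = ln2/t½ = ln2/20 ≈ 0.034657 h⁻¹; fraction remaining f = e^(−kτ) = e^(−0.034657×37) ≈ 0.2774.
At steady state, accumulation factor R = 1/(1 − e^(−kτ)) ≈ 1.3839.
Each bolus raises the concentration by D/Vd = 1007/99 ≈ 10.172 mcg/mL.
Steady-state peak Cmax,ss = C₀·R ≈ 10.172 × 1.3839 ≈ 14.077 mcg/mL.
Steady-state trough Cmin,ss = Cmax,ss·f ≈ 14.077 × 0.2774 ≈ 3.905 mcg/mL.

3.9 mcg/mL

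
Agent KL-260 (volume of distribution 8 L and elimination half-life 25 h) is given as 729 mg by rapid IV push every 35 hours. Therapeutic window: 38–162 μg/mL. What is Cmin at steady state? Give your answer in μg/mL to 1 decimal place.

k = ln2/t½ = ln2/25 ≈ 0.027726 h⁻¹; fraction remaining f = e^(−kτ) = e^(−0.027726×35) ≈ 0.3789.
Accumulation ratio R = 1/(1 − f) ≈ 1/0.6211 ≈ 1.6100.
Single-dose peak C₀ = D/Vd = 729/8 ≈ 91.125 μg/mL.
Cmax,ss = C₀/(1 − f) ≈ 91.125/0.6211 ≈ 146.716 μg/mL.
Steady-state trough Cmin,ss = Cmax,ss·f ≈ 146.716 × 0.3789 ≈ 55.591 μg/mL.
Trough 55.6 μg/mL vs MEC 38 μg/mL: adequate.

55.6 μg/mL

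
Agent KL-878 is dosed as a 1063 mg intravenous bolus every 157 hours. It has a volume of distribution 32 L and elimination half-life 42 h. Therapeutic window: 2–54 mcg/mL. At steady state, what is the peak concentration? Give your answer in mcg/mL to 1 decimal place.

k = ln2/t½ = ln2/42 ≈ 0.016504 h⁻¹; fraction remaining f = e^(−kτ) = e^(−0.016504×157) ≈ 0.0749.
At steady state, accumulation factor R = 1/(1 − e^(−kτ)) ≈ 1.0810.
Single-dose peak C₀ = D/Vd = 1063/32 ≈ 33.219 mcg/mL.
Steady-state peak Cmax,ss = C₀·R ≈ 33.219 × 1.0810 ≈ 35.910 mcg/mL.
Peak 35.9 mcg/mL vs MTC 54 mcg/mL: below toxic threshold.

35.9 mcg/mL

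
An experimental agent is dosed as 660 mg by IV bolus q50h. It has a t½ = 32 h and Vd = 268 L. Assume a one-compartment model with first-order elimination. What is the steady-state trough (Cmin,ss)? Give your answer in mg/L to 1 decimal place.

1.3 mg/L

k = ln2/t½ = ln2/32 ≈ 0.021661 h⁻¹; fraction remaining f = e^(−kτ) = e^(−0.021661×50) ≈ 0.3386.
At steady state, accumulation factor R = 1/(1 − e^(−kτ)) ≈ 1.5119.
Each bolus raises the concentration by D/Vd = 660/268 ≈ 2.463 mg/L.
Steady-state peak Cmax,ss = C₀·R ≈ 2.463 × 1.5119 ≈ 3.724 mg/L.
Steady-state trough Cmin,ss = Cmax,ss·f ≈ 3.724 × 0.3386 ≈ 1.261 mg/L.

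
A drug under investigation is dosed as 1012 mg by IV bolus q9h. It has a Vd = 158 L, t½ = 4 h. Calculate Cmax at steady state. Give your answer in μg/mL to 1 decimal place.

8.1 μg/mL

τ/t½ = 9/4 ≈ 2.25, so fraction remaining f = (1/2)^(9/4) ≈ 0.2102.
Accumulation ratio R = 1/(1 − f) ≈ 1/0.7898 ≈ 1.2661.
Each bolus raises the concentration by D/Vd = 1012/158 ≈ 6.405 μg/mL.
Steady-state peak Cmax,ss = C₀·R ≈ 6.405 × 1.2661 ≈ 8.109 μg/mL.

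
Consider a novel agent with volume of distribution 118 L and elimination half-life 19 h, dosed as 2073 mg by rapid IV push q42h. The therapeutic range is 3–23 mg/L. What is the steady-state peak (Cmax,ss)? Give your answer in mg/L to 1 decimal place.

τ/t½ = 42/19 ≈ 2.2105, so fraction remaining f = (1/2)^(42/19) ≈ 0.2161.
Accumulation ratio R = 1/(1 − f) ≈ 1/0.7839 ≈ 1.2757.
Single-dose peak C₀ = D/Vd = 2073/118 ≈ 17.568 mg/L.
Steady-state peak Cmax,ss = C₀·R ≈ 17.568 × 1.2757 ≈ 22.411 mg/L.
Peak 22.4 mg/L vs MTC 23 mg/L: below toxic threshold.

22.4 mg/L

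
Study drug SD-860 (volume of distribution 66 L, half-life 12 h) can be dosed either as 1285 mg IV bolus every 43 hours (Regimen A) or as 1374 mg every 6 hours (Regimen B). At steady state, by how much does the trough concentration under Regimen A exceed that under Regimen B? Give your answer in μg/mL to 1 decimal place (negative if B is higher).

-48.5 μg/mL

Regimen A: f = (1/2)^(43/12) ≈ 0.0834; Cmin,ss = (1285/66)·f/(1−f) ≈ 1.772 μg/mL.
Regimen B: f = (1/2)^(6/12) ≈ 0.7071; Cmin,ss = (1374/66)·f/(1−f) ≈ 50.258 μg/mL.
Difference ≈ 1.772 − 50.258 ≈ -48.486 μg/mL.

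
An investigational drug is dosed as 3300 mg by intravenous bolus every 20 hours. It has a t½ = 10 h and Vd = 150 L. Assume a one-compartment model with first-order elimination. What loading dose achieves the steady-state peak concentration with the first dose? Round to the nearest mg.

f = (1/2)^(20/10) ≈ 0.250000; accumulation ratio R = 1/(1−f) ≈ 1.33333.
Loading dose to hit Cmax,ss on first dose: D_load = D_maint·R ≈ 3300 × 1.33333 ≈ 4399.99 mg.

4400 mg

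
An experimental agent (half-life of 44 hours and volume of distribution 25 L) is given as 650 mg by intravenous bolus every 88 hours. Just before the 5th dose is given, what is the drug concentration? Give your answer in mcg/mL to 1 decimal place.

8.6 mcg/mL

f = (1/2)^(τ/t½) = (1/2)^(88/44) ≈ 0.2500.
C₀ = D/Vd = 650/25 ≈ 26.000 mcg/mL.
Before the 5th dose, 4 doses have been given. Superposition: Cmin = C₀·(f + f² + … + f^4).
≈ 26.000 × (0.2500 + 0.0625 + 0.0156 + 0.0039) ≈ 26.000 × 0.3320 ≈ 8.632 mcg/mL.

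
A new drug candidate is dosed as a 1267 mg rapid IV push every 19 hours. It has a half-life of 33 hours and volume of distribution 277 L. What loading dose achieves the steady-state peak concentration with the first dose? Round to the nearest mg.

3850 mg

f = (1/2)^(19/33) ≈ 0.670934; accumulation ratio R = 1/(1−f) ≈ 3.03890.
Loading dose to hit Cmax,ss on first dose: D_load = D_maint·R ≈ 1267 × 3.03890 ≈ 3850.29 mg.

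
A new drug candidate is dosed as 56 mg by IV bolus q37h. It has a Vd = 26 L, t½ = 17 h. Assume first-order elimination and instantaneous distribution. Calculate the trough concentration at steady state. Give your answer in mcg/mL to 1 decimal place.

0.6 mcg/mL

k = ln2/t½ = ln2/17 ≈ 0.040773 h⁻¹; fraction remaining f = e^(−kτ) = e^(−0.040773×37) ≈ 0.2212.
At steady state, accumulation factor R = 1/(1 − e^(−kτ)) ≈ 1.2840.
Each bolus raises the concentration by D/Vd = 56/26 ≈ 2.154 mcg/mL.
Cmax,ss = C₀/(1 − f) ≈ 2.154/0.7788 ≈ 2.766 mcg/mL.
One interval later, Cmin,ss = Cmax,ss·e^(−kτ) ≈ 2.766 × 0.2212 ≈ 0.612 mcg/mL.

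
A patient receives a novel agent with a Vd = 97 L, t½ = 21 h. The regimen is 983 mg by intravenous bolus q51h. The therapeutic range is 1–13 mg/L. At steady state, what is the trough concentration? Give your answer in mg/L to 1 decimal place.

2.3 mg/L

k = ln2/t½ = ln2/21 ≈ 0.033007 h⁻¹; fraction remaining f = e^(−kτ) = e^(−0.033007×51) ≈ 0.1857.
Accumulation ratio R = 1/(1 − f) ≈ 1/0.8143 ≈ 1.2280.
Single-dose peak C₀ = D/Vd = 983/97 ≈ 10.134 mg/L.
Steady-state peak Cmax,ss = C₀·R ≈ 10.134 × 1.2280 ≈ 12.445 mg/L.
Steady-state trough Cmin,ss = Cmax,ss·f ≈ 12.445 × 0.1857 ≈ 2.311 mg/L.
Trough 2.3 mg/L vs MEC 1 mg/L: adequate.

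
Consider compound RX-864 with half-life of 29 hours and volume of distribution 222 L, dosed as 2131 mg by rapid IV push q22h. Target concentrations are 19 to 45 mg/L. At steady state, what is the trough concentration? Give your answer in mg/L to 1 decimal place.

13.9 mg/L

k = ln2/t½ = ln2/29 ≈ 0.023902 h⁻¹; fraction remaining f = e^(−kτ) = e^(−0.023902×22) ≈ 0.5911.
Accumulation ratio R = 1/(1 − f) ≈ 1/0.4089 ≈ 2.4456.
Each bolus raises the concentration by D/Vd = 2131/222 ≈ 9.599 mg/L.
Steady-state peak Cmax,ss = C₀·R ≈ 9.599 × 2.4456 ≈ 23.475 mg/L.
One interval later, Cmin,ss = Cmax,ss·e^(−kτ) ≈ 23.475 × 0.5911 ≈ 13.876 mg/L.
Trough 13.9 mg/L vs MEC 19 mg/L: subtherapeutic.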